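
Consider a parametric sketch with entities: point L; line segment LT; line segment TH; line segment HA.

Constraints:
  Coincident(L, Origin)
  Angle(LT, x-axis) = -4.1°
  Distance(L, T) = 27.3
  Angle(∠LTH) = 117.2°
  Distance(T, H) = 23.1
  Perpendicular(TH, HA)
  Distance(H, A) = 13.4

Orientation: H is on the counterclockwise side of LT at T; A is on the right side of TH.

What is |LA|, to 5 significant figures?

51.824

∠LTH = 117.2°, so TH runs at -4.1° + (180° − 117.2°) = 58.700° from the x-axis; with |TH| = 23.1, H = T + 23.1·(cos 58.700°, sin 58.700°) = (39.231, 17.786). The perpendicularity gives HA at right angles to TH; with |HA| = 13.4 on the right of TH, A = H + 13.4·(0.85446, -0.51952) = (50.681, 10.825). Then |LA| = |A − L| = 51.824.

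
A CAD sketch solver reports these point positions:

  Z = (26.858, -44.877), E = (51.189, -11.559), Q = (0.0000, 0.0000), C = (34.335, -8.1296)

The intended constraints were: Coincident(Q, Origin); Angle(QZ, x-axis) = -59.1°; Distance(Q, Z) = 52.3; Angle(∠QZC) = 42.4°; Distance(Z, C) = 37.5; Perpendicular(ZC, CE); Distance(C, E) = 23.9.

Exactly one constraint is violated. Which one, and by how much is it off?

Distance(C, E) = 23.9 — off by 6.70.

Q = (0.00, 0.00) ✓; QZ at -59.10° ✓; |QZ| = 52.30 ✓; ∠QZC = 42.40° ✓; |ZC| = 37.50 ✓; ∠(ZC, CE) = 90.00° ✓; |CE| = 17.20 ✗.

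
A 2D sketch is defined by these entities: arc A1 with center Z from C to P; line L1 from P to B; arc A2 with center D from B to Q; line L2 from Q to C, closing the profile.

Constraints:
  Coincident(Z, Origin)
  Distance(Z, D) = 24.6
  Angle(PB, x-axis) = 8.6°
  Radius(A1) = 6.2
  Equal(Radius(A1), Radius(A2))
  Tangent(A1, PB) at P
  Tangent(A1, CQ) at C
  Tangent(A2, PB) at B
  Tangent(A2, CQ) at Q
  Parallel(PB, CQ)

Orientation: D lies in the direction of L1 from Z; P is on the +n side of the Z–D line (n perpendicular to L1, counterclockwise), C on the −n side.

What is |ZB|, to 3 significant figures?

25.4

Tangency of A1 to both parallel lines with radius 6.2 puts P and C at Z ± 6.2·n: P = (-0.927, 6.13), C = (0.927, -6.13). Equal radii place B and Q the same way about D: B = D + 6.2·n = (23.4, 9.81), Q = D − 6.2·n = (25.3, -2.45). Then |ZB| = |B − Z| = 25.4.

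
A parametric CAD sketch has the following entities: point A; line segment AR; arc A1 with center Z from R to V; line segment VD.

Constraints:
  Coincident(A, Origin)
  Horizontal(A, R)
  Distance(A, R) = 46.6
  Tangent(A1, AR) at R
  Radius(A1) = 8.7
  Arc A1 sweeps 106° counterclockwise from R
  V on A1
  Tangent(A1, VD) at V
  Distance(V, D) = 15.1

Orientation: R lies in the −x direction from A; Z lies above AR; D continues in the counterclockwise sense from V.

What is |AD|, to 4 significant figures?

49.54

On A1, R sits at bearing -90° from Z; a 106° counterclockwise sweep puts V at bearing 16°, so V = Z + 8.7·(cos 16°, sin 16°) = (-38.24, 11.10). Tangency of A1 to VD means the radius ZV is perpendicular to VD, so VD runs along (−sin 16°, cos 16°); with |VD| = 15.1, D = (-42.40, 25.61). Then |AD| = |D − A| = 49.54.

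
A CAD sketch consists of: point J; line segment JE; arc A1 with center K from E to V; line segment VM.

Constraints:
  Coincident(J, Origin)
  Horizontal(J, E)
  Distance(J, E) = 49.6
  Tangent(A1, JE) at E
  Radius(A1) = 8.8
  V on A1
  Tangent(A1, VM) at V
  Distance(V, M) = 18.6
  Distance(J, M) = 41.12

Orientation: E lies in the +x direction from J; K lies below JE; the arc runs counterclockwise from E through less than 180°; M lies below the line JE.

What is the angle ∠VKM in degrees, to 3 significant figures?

64.7°

J is at the origin; JE is horizontal with |JE| = 49.6 and E on the +x side, so E = (49.6, 0.00). Tangency of A1 to JE means the radius KE is perpendicular to JE, so K = E + (0, -8.8) = (49.6, -8.80). Since KV ⟂ VM (tangency), |KM| = √(8.8² + 18.6²) = 20.6 regardless of where V sits on A1. So M lies on both circle(J, 41.12) and circle(K, 20.6); the below-JE intersection is M = (34.3, -22.6). V is the foot of the tangent from M: V = (41.5, -5.43).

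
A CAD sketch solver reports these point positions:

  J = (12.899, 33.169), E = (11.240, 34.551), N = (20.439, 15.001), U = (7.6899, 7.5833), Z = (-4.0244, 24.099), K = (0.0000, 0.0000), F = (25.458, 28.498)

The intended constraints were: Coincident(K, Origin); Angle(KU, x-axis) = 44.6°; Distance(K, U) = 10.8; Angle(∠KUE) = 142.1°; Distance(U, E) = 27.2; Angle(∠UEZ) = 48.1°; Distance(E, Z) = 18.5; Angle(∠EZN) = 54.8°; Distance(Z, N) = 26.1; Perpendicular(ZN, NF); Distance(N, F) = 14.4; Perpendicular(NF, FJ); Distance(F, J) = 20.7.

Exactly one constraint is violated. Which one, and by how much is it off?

Distance(F, J) = 20.7 — off by 7.30.

K = (0.00, 0.00) ✓; KU at 44.60° ✓; |KU| = 10.80 ✓; ∠KUE = 142.1° ✓; |UE| = 27.20 ✓; ∠UEZ = 48.10° ✓; |EZ| = 18.50 ✓; ∠EZN = 54.80° ✓; |ZN| = 26.10 ✓; ∠(ZN, NF) = 90.00° ✓; |NF| = 14.40 ✓; ∠(NF, FJ) = 90.00° ✓; |FJ| = 13.40 ✗.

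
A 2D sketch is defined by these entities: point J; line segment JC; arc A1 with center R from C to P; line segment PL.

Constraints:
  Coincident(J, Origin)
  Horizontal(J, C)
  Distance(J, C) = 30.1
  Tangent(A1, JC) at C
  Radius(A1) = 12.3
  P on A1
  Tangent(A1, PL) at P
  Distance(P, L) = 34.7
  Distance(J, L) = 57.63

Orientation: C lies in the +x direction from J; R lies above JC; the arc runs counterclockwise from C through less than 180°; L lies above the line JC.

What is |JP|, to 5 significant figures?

44.806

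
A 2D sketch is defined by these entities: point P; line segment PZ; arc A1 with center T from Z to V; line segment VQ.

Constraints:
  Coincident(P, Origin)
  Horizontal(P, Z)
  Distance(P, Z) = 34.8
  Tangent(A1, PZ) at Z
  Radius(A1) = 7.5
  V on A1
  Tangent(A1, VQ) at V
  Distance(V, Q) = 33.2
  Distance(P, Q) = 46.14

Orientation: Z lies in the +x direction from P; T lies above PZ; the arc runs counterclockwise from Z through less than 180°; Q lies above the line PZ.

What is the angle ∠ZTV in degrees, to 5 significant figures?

121.93°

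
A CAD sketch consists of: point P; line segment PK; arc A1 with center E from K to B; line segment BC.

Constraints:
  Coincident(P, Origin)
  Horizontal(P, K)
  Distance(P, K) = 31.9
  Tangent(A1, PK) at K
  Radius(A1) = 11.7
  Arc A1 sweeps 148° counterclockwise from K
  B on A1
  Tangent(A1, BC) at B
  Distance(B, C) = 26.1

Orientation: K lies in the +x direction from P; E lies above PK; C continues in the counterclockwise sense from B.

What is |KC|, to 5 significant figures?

38.869

On A1, K sits at bearing -90° from E; a 148° counterclockwise sweep puts B at bearing 58°, so B = E + 11.7·(cos 58°, sin 58°) = (38.100, 21.622). Tangency of A1 to BC means the radius EB is perpendicular to BC, so BC runs along (−sin 58°, cos 58°); with |BC| = 26.1, C = (15.966, 35.453). Then |KC| = |C − K| = 38.869.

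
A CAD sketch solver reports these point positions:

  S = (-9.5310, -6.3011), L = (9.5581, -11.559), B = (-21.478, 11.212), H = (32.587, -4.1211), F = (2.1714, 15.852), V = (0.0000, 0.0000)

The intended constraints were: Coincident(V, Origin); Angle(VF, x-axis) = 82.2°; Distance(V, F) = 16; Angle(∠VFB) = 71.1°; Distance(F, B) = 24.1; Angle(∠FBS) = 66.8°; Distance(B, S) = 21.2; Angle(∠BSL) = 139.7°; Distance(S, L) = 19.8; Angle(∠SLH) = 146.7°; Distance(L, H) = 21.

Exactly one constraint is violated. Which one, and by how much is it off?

Distance(L, H) = 21 — off by 3.20.

V = (0.00, 0.00) ✓; VF at 82.20° ✓; |VF| = 16.00 ✓; ∠VFB = 71.10° ✓; |FB| = 24.10 ✓; ∠FBS = 66.80° ✓; |BS| = 21.20 ✓; ∠BSL = 139.7° ✓; |SL| = 19.80 ✓; ∠SLH = 146.7° ✓; |LH| = 24.20 ✗.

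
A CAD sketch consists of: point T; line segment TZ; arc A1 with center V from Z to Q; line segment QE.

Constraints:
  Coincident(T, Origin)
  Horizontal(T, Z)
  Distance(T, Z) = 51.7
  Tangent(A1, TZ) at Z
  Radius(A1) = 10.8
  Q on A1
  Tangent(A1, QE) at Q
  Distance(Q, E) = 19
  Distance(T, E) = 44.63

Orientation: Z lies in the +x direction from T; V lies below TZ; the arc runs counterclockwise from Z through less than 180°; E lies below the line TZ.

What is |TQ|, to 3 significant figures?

42.0

Checks: |VQ| = 10.80 ✓; ∠(VQ, QE) = 90.00° ✓; |QE| = 19.00 ✓; |TE| = 44.63 ✓.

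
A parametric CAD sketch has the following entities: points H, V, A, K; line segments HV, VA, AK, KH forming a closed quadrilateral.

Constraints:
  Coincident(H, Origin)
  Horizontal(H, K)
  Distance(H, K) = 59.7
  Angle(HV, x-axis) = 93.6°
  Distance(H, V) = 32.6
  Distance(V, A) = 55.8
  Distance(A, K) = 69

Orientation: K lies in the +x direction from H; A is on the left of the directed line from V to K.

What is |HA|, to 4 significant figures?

78.86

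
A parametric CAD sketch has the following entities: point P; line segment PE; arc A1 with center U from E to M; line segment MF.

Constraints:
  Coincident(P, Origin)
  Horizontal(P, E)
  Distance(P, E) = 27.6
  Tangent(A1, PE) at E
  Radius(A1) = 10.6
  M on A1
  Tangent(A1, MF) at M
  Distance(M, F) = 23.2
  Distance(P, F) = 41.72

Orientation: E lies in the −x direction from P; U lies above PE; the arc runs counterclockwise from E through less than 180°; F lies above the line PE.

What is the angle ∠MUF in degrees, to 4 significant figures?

65.44°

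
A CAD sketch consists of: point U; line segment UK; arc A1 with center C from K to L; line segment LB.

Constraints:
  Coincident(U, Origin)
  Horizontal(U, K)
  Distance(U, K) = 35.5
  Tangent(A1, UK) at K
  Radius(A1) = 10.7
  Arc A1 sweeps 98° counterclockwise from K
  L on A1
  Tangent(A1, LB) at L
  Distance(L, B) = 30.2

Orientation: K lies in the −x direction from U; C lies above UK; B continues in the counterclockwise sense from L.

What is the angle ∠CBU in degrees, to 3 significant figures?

46.2°

On A1, K sits at bearing -90° from C; a 98° counterclockwise sweep puts L at bearing 8°, so L = C + 10.7·(cos 8°, sin 8°) = (-24.9, 12.2). A1 meets LB tangentially, so CL is at right angles to LB, so LB runs along (−sin 8°, cos 8°); with |LB| = 30.2, B = (-29.1, 42.1). Then cos ∠CBU = BC·BU / (|BC||BU|), giving 46.2°.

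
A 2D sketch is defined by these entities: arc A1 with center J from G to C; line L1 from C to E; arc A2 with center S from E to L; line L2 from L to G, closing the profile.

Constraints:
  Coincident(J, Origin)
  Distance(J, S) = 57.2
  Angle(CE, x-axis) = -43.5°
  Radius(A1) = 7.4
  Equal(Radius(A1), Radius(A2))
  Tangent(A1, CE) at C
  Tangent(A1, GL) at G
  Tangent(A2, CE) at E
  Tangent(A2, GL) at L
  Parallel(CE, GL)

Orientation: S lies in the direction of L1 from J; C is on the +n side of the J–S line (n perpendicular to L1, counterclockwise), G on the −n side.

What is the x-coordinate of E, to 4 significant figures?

46.59

The slot axis is L1's direction at -43.5°, so u = (cos -43.5°, sin -43.5°) = (0.7254, -0.6884) and n = (−sin -43.5°, cos -43.5°) = (0.6884, 0.7254). J is at the origin and S lies 57.2 along u from J, so S = 57.2·u = (41.49, -39.37). Tangency of A1 to both parallel lines with radius 7.4 puts C and G at J ± 7.4·n: C = (5.094, 5.368), G = (-5.094, -5.368). Equal radii place E and L the same way about S: E = S + 7.4·n = (46.59, -34.01), L = S − 7.4·n = (36.40, -44.74). So E.x = 46.59.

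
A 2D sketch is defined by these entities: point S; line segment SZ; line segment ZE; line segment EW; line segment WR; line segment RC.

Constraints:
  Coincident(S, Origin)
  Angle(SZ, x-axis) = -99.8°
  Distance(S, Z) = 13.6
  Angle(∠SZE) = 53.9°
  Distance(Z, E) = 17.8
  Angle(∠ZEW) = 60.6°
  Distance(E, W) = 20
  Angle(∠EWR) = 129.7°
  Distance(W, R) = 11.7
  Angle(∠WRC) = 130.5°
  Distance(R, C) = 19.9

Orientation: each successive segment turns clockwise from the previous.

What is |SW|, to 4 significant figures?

6.436

S is at the origin; SZ runs at -99.8° with length 13.6, so Z = (-2.315, -13.40). ∠SZE = 53.9° gives ZE at 134.1° from the x-axis; with |ZE| = 17.8, E = (-14.70, -0.6189). ∠ZEW = 60.6° gives EW at 14.70° from the x-axis; with |EW| = 20.0, W = (4.643, 4.456). Then |SW| = |W − S| = 6.436.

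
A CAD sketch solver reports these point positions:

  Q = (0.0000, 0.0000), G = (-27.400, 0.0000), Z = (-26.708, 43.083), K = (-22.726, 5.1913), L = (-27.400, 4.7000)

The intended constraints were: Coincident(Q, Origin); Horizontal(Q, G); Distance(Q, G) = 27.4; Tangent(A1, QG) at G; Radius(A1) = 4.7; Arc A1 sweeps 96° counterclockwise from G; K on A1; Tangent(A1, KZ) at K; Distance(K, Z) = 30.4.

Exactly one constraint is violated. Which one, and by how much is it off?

Distance(K, Z) = 30.4 — off by 7.70.

Q = (0.00, 0.00) ✓; Q.y = 0.00, G.y = 0.00 ✓; |QG| = 27.40 ✓; ∠(LG, GQ) = 90.00° ✓; |LG| = 4.700 ✓; bearing(L→K) − bearing(L→G) = 96.00° ✓; |LK| = 4.700 ✓; ∠(LK, KZ) = 90.00° ✓; |KZ| = 38.10 ✗.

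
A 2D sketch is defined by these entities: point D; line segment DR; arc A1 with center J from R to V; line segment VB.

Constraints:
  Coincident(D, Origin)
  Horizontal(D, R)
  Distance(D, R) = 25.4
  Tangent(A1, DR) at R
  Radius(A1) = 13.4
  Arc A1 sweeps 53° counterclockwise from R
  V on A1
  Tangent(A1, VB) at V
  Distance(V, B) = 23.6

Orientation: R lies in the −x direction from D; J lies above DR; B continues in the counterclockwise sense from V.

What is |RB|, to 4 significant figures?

34.71

D is at the origin; DR is horizontal with |DR| = 25.4 and R on the −x side, so R = (-25.40, 0.000). Tangency of A1 to DR means the radius JR is perpendicular to DR, so J = R + (0, 13.4) = (-25.40, 13.40). On A1, R sits at bearing -90° from J; a 53° counterclockwise sweep puts V at bearing -37°, so V = J + 13.4·(cos -37°, sin -37°) = (-14.70, 5.336). Tangency of A1 to VB means the radius JV is perpendicular to VB, so VB runs along (−sin -37°, cos -37°); with |VB| = 23.6, B = (-0.4954, 24.18). Then |RB| = |B − R| = 34.71.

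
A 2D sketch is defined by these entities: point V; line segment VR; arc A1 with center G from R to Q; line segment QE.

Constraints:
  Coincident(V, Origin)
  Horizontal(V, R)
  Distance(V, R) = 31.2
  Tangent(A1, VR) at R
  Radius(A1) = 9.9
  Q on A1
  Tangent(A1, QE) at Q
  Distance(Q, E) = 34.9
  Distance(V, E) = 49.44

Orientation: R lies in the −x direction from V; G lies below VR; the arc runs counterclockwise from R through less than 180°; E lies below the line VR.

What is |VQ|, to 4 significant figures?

42.39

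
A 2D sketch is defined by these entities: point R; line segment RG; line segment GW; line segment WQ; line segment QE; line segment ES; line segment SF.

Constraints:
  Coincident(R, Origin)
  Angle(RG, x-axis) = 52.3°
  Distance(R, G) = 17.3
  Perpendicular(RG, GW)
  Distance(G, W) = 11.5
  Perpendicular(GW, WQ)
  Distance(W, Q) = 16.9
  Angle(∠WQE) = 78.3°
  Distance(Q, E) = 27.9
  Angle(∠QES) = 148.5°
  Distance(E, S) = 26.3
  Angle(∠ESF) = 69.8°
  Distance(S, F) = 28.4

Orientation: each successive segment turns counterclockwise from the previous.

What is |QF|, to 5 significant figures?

42.053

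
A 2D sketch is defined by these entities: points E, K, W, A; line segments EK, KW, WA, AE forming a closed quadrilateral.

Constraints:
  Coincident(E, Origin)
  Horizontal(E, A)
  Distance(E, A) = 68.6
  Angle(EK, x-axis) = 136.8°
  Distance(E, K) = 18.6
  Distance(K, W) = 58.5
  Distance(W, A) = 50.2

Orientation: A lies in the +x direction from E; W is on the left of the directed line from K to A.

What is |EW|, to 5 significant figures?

55.295

E is at the origin; E and A share the same y with |EA| = 68.6 and A in +x, so A = (68.6, 0). EK runs at 136.8° with |EK| = 18.6, so K = (-13.559, 12.733). W is determined by |KW| = 58.5 and |WA| = 50.2 together: it lies at the intersection of circle(K, 58.5) and circle(A, 50.2). With |KA| = 83.140, the foot of the radical line on KA is 46.996 from K and the perpendicular offset is √(58.5² − 46.996²) = 34.838. Taking the left-of-KA solution: W = (38.218, 39.962).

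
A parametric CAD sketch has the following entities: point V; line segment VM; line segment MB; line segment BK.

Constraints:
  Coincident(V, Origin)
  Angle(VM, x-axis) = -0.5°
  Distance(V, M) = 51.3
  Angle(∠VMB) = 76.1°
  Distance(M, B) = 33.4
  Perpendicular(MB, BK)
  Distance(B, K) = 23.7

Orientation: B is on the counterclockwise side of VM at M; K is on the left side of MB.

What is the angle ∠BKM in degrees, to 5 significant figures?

54.641°

∠VMB = 76.1°, so MB runs at -0.5° + (180° − 76.1°) = 103.40° from the x-axis; with |MB| = 33.4, B = M + 33.4·(cos 103.40°, sin 103.40°) = (43.558, 32.043). MB ⟂ BK; with |BK| = 23.7 on the left of MB, K = B + 23.7·(-0.97278, -0.23175) = (20.503, 26.551). Then cos ∠BKM = KB·KM / (|KB||KM|), giving 54.641°.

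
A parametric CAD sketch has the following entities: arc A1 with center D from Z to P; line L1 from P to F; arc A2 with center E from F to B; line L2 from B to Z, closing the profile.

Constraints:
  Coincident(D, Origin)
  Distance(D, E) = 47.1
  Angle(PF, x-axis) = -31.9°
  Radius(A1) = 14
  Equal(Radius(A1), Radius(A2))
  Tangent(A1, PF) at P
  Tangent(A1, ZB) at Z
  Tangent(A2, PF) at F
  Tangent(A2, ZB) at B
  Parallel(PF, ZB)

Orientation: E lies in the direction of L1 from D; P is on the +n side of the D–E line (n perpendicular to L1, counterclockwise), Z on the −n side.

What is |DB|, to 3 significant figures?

49.1

The slot axis is L1's direction at -31.9°, so u = (cos -31.9°, sin -31.9°) = (0.849, -0.528) and n = (−sin -31.9°, cos -31.9°) = (0.528, 0.849). D is at the origin and E lies 47.1 along u from D, so E = 47.1·u = (40.0, -24.9). Tangency of A1 to both parallel lines with radius 14.0 puts P and Z at D ± 14.0·n: P = (7.40, 11.9), Z = (-7.40, -11.9). Equal radii place F and B the same way about E: F = E + 14.0·n = (47.4, -13.0), B = E − 14.0·n = (32.6, -36.8). Then |DB| = |B − D| = 49.1.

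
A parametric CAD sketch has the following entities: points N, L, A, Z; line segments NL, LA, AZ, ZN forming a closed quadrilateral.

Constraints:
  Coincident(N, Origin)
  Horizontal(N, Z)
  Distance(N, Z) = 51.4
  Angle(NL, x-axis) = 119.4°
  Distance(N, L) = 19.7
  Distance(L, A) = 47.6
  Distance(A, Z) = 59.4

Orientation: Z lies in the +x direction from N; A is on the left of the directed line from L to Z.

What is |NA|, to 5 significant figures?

56.778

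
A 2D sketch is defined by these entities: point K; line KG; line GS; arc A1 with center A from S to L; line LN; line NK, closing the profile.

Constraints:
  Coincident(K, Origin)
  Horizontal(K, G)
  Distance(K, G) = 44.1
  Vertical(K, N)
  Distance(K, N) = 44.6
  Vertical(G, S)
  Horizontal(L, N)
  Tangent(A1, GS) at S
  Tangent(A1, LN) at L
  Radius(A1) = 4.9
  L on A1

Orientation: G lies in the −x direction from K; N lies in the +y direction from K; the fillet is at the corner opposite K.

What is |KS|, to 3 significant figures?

59.3

The virtual corner opposite K is at (-44.1, 44.6). A1 meets GS tangentially, so AS is at right angles to GS and tangency of A1 to LN means the radius AL is perpendicular to LN, with radius 4.9, so the center A sits 4.9 in from both sides at A = (-39.2, 39.7). That places the tangent points at S = (-44.1, 39.7) on GS and L = (-39.2, 44.6) on LN. Then |KS| = |S − K| = 59.3.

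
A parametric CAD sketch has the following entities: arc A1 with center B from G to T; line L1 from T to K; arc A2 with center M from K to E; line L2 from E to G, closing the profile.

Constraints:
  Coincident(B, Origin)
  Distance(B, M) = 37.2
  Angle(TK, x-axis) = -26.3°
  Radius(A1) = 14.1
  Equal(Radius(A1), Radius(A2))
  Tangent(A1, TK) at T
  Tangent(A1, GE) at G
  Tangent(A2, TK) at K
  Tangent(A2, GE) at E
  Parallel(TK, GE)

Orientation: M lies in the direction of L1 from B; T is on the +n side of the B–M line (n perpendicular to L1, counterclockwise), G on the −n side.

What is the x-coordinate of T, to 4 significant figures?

6.247

The slot axis is L1's direction at -26.3°, so u = (cos -26.3°, sin -26.3°) = (0.8965, -0.4431) and n = (−sin -26.3°, cos -26.3°) = (0.4431, 0.8965). B is at the origin and M lies 37.2 along u from B, so M = 37.2·u = (33.35, -16.48). Tangency of A1 to both parallel lines with radius 14.1 puts T and G at B ± 14.1·n: T = (6.247, 12.64), G = (-6.247, -12.64). So T.x = 6.247.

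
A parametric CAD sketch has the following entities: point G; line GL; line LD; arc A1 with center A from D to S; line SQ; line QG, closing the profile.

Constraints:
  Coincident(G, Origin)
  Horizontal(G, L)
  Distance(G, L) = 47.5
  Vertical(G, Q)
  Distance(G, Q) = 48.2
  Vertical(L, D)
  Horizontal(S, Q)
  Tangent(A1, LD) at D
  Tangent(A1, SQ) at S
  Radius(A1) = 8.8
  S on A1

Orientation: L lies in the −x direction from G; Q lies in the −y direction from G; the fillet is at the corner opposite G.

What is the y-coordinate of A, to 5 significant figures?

-39.400

GQ is vertical with |GQ| = 48.2 and Q on the −y side, so Q = (0.0000, -48.200). The virtual corner opposite G is at (-47.500, -48.200). The tangent condition forces AD to be normal to LD and A1 meets SQ tangentially, so AS is at right angles to SQ, with radius 8.8, so the center A sits 8.8 in from both sides at A = (-38.700, -39.400). So A.y = -39.400.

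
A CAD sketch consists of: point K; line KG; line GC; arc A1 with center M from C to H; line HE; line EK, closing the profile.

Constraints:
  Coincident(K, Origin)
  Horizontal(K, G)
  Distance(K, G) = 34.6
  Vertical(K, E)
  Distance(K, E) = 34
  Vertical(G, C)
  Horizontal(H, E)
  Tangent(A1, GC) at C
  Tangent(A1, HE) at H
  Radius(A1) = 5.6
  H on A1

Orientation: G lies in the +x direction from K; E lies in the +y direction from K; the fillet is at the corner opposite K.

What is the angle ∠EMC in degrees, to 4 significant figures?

169.1°

The virtual corner opposite K is at (34.60, 34.00). Tangency of A1 to GC means the radius MC is perpendicular to GC and tangency of A1 to HE means the radius MH is perpendicular to HE, with radius 5.6, so the center M sits 5.6 in from both sides at M = (29.00, 28.40). That places the tangent points at C = (34.60, 28.40) on GC and H = (29.00, 34.00) on HE. Then cos ∠EMC = ME·MC / (|ME||MC|), giving 169.1°.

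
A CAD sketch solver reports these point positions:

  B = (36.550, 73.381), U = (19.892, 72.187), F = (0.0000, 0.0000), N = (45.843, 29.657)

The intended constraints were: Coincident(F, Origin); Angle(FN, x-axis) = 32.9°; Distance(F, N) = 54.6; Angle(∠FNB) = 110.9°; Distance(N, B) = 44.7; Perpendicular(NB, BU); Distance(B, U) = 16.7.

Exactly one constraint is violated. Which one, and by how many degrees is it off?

Perpendicular(NB, BU) — off by 7.90°.

F = (0.00, 0.00) ✓; FN at 32.90° ✓; |FN| = 54.60 ✓; ∠FNB = 110.9° ✓; |NB| = 44.70 ✓; ∠(NB, BU) = 82.10° ✗; |BU| = 16.70 ✓.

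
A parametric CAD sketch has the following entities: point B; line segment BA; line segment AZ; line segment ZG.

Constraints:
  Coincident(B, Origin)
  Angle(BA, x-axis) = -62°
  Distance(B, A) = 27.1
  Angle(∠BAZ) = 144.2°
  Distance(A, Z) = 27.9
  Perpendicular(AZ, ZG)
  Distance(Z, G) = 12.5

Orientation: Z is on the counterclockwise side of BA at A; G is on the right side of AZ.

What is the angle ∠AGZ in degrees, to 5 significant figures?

65.866°

∠BAZ = 144.2°, so AZ runs at -62.0° + (180° − 144.2°) = -26.200° from the x-axis; with |AZ| = 27.9, Z = A + 27.9·(cos -26.200°, sin -26.200°) = (37.756, -36.246). AZ ⟂ ZG; with |ZG| = 12.5 on the right of AZ, G = Z + 12.5·(-0.44151, -0.89726) = (32.237, -47.462). Then cos ∠AGZ = GA·GZ / (|GA||GZ|), giving 65.866°.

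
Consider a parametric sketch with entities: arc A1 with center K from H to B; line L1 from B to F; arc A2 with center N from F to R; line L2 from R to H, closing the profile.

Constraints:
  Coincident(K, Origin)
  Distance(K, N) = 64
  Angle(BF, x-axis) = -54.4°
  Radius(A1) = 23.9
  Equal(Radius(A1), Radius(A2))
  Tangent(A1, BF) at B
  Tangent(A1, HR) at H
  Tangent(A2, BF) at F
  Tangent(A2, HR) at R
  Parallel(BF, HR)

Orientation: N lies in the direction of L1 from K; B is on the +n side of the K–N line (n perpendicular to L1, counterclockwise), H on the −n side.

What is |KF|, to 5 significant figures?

68.317

Tangency of A1 to both parallel lines with radius 23.9 puts B and H at K ± 23.9·n: B = (19.433, 13.913), H = (-19.433, -13.913). Equal radii place F and R the same way about N: F = N + 23.9·n = (56.689, -38.126), R = N − 23.9·n = (17.823, -65.951). Then |KF| = |F − K| = 68.317.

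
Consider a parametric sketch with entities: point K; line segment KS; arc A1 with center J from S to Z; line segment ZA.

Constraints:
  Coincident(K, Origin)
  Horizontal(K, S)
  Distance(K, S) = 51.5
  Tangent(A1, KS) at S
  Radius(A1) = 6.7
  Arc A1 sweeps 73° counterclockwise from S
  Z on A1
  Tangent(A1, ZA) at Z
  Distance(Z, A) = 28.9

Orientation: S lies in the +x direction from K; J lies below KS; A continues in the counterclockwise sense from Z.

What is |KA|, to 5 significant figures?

48.899

K is at the origin; KS is horizontal with |KS| = 51.5 and S on the +x side, so S = (51.500, 0.0000). A1 meets KS tangentially, so JS is at right angles to KS, so J = S + (0, -6.7) = (51.500, -6.7000). On A1, S sits at bearing 90° from J; a 73° counterclockwise sweep puts Z at bearing 163°, so Z = J + 6.7·(cos 163°, sin 163°) = (45.093, -4.7411). Tangency of A1 to ZA means the radius JZ is perpendicular to ZA, so ZA runs along (−sin 163°, cos 163°); with |ZA| = 28.9, A = (36.643, -32.378). Then |KA| = |A − K| = 48.899.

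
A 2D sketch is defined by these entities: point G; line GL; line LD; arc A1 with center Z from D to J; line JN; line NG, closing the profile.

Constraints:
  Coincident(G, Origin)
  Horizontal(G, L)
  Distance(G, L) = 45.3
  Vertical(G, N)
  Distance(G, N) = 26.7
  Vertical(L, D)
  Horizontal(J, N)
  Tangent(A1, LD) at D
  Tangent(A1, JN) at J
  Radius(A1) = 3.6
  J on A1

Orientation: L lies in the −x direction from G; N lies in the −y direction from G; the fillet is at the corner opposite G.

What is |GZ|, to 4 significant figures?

47.67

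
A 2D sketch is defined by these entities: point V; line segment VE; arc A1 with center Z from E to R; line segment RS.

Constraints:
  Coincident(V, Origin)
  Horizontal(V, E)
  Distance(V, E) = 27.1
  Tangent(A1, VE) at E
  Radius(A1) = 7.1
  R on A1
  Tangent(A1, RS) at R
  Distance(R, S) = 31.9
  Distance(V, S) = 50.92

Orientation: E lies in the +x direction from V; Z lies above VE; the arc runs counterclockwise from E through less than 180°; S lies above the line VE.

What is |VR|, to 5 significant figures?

35.005

Checks: |ZE| = 7.100 ✓; |ZR| = 7.100 ✓; ∠(ZR, RS) = 90.00° ✓; |RS| = 31.90 ✓; |VS| = 50.92 ✓.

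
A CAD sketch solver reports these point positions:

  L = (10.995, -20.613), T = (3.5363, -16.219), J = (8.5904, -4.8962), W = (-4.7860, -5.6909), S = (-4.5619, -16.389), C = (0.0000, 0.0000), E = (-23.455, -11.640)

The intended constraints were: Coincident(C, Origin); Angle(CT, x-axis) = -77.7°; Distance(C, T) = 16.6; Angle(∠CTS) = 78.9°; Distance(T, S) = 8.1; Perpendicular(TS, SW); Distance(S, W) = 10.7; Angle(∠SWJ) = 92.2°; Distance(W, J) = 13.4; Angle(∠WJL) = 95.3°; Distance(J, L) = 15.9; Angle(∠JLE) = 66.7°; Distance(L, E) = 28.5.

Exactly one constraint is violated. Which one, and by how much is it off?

Distance(L, E) = 28.5 — off by 7.10.

C = (0.00, 0.00) ✓; CT at -77.70° ✓; |CT| = 16.60 ✓; ∠CTS = 78.90° ✓; |TS| = 8.100 ✓; ∠(TS, SW) = 90.00° ✓; |SW| = 10.70 ✓; ∠SWJ = 92.20° ✓; |WJ| = 13.40 ✓; ∠WJL = 95.30° ✓; |JL| = 15.90 ✓; ∠JLE = 66.70° ✓; |LE| = 35.60 ✗.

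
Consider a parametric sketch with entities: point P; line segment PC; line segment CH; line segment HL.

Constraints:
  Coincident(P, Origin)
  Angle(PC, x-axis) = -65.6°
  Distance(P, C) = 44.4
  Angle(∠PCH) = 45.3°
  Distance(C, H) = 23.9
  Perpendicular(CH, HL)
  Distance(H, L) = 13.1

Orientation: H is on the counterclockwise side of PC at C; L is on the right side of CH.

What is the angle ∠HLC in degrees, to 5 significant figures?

61.272°

P is at the origin; PC runs at -65.6° with length 44.4, so C = 44.4·(cos -65.6°, sin -65.6°) = (18.342, -40.434). ∠PCH = 45.3°, so CH runs at -65.6° + (180° − 45.3°) = 69.100° from the x-axis; with |CH| = 23.9, H = C + 23.9·(cos 69.100°, sin 69.100°) = (26.868, -18.107). The perpendicularity gives HL at right angles to CH; with |HL| = 13.1 on the right of CH, L = H + 13.1·(0.93420, -0.35674) = (39.106, -22.780). Then cos ∠HLC = LH·LC / (|LH||LC|), giving 61.272°.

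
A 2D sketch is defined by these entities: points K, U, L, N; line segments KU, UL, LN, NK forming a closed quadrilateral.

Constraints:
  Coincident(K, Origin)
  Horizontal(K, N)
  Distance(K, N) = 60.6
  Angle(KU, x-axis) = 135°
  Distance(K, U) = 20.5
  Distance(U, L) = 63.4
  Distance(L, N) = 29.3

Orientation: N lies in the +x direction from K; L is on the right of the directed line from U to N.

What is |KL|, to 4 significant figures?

43.60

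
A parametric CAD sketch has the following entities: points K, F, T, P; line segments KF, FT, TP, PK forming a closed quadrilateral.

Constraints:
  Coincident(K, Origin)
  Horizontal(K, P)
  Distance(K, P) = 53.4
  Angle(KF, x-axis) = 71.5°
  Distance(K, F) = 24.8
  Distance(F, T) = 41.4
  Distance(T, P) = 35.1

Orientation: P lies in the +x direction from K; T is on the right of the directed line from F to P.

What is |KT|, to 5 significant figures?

26.777

K is at the origin; K and P share the same y with |KP| = 53.4 and P in +x, so P = (53.4, 0). KF runs at 71.5° with |KF| = 24.8, so F = (7.8692, 23.518). T is determined by |FT| = 41.4 and |TP| = 35.1 together: it lies at the intersection of circle(F, 41.4) and circle(P, 35.1). With |FP| = 51.246, the foot of the radical line on FP is 30.325 from F and the perpendicular offset is √(41.4² − 30.325²) = 28.184. Taking the right-of-FP solution: T = (21.878, -15.439).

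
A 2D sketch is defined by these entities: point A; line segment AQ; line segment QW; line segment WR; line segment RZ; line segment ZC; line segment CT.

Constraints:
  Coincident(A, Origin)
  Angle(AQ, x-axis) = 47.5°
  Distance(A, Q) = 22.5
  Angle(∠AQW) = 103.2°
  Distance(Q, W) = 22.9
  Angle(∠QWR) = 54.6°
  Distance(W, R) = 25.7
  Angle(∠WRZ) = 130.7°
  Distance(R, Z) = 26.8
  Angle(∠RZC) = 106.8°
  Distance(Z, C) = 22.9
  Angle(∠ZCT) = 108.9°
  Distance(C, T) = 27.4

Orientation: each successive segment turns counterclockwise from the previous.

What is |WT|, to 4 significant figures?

33.46

∠RZC = 106.8° gives ZC at 12.20° from the x-axis; with |ZC| = 22.9, C = (28.76, -7.198). ∠ZCT = 108.9° gives CT at 83.30° from the x-axis; with |CT| = 27.4, T = (31.95, 20.02). Then |WT| = |T − W| = 33.46.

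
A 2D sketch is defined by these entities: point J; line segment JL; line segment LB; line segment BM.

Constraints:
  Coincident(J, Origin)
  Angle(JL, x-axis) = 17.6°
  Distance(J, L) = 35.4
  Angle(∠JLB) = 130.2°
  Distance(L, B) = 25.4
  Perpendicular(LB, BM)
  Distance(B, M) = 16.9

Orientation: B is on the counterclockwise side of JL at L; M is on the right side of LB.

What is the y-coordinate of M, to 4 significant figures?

27.66

J is at the origin; JL runs at 17.6° with length 35.4, so L = 35.4·(cos 17.6°, sin 17.6°) = (33.74, 10.70). ∠JLB = 130.2°, so LB runs at 17.6° + (180° − 130.2°) = 67.40° from the x-axis; with |LB| = 25.4, B = L + 25.4·(cos 67.40°, sin 67.40°) = (43.50, 34.15). The perpendicularity gives BM at right angles to LB; with |BM| = 16.9 on the right of LB, M = B + 16.9·(0.9232, -0.3843) = (59.11, 27.66). So M.y = 27.66.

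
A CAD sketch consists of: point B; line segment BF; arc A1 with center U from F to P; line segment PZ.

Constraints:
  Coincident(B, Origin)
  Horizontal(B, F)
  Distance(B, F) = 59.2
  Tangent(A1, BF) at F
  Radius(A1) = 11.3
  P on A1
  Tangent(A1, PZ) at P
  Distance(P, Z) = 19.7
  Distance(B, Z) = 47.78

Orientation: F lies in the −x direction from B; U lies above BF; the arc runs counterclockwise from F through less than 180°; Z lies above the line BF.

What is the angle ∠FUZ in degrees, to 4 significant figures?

126.2°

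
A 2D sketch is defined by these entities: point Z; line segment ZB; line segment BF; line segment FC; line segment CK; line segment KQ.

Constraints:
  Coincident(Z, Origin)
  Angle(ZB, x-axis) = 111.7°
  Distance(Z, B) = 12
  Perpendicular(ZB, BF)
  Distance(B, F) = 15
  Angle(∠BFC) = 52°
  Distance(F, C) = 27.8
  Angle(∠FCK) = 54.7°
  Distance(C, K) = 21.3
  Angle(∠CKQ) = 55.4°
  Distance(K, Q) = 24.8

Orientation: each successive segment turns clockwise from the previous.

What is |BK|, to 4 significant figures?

8.373

∠BFC = 52.0° gives FC at -106.3° from the x-axis; with |FC| = 27.8, C = (1.697, -9.987). ∠FCK = 54.7° gives CK at 128.4° from the x-axis; with |CK| = 21.3, K = (-11.53, 6.706). Then |BK| = |K − B| = 8.373.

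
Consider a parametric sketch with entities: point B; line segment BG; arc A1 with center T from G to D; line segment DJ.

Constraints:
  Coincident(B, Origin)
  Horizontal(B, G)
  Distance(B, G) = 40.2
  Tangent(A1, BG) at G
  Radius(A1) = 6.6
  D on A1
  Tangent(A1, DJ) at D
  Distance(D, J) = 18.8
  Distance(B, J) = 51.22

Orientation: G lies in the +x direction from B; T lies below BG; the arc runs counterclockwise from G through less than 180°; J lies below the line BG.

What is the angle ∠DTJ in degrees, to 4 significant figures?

70.66°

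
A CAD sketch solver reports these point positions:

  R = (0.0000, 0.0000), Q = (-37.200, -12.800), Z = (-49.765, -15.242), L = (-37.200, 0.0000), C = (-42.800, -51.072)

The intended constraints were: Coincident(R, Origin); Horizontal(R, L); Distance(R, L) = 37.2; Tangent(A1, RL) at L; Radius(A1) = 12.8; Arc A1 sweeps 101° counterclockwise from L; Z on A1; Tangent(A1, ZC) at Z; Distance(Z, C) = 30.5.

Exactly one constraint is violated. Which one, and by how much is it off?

Distance(Z, C) = 30.5 — off by 6.00.

R = (0.00, 0.00) ✓; R.y = 0.00, L.y = 0.00 ✓; |RL| = 37.20 ✓; ∠(QL, LR) = 90.00° ✓; |QL| = 12.80 ✓; bearing(Q→Z) − bearing(Q→L) = 101.0° ✓; |QZ| = 12.80 ✓; ∠(QZ, ZC) = 90.00° ✓; |ZC| = 36.50 ✗.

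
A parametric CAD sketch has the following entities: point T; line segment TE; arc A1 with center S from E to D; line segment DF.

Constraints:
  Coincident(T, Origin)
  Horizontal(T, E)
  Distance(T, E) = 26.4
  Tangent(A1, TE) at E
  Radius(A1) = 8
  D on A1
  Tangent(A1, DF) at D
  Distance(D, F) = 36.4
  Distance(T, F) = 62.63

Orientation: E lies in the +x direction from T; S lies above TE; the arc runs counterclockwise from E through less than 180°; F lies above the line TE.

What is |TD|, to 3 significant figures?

33.5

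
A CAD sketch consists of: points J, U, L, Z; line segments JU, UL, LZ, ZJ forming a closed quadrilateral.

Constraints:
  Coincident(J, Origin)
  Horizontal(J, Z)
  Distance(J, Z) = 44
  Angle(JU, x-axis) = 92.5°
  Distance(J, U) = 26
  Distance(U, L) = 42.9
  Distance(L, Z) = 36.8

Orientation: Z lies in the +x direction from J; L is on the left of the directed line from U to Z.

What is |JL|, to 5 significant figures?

54.548

Checks: |UL| = 42.90 ✓; |LZ| = 36.80 ✓.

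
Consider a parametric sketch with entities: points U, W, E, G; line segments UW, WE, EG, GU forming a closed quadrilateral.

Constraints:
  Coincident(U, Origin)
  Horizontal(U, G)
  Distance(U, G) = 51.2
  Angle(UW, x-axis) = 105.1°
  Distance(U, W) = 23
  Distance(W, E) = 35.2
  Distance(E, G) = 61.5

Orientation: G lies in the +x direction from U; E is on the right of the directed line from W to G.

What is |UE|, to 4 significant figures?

15.67

Checks: |WE| = 35.20 ✓; |EG| = 61.50 ✓.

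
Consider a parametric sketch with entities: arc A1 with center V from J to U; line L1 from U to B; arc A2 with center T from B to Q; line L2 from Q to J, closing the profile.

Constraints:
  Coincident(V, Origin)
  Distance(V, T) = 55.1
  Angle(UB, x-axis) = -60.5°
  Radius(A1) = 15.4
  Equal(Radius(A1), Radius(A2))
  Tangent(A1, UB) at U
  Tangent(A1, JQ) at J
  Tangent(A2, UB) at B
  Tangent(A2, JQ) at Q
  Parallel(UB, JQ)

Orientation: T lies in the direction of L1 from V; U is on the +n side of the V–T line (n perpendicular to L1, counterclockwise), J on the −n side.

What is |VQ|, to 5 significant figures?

57.212

Tangency of A1 to both parallel lines with radius 15.4 puts U and J at V ± 15.4·n: U = (13.403, 7.5833), J = (-13.403, -7.5833). Equal radii place B and Q the same way about T: B = T + 15.4·n = (40.536, -40.373), Q = T − 15.4·n = (13.729, -55.540). Then |VQ| = |Q − V| = 57.212.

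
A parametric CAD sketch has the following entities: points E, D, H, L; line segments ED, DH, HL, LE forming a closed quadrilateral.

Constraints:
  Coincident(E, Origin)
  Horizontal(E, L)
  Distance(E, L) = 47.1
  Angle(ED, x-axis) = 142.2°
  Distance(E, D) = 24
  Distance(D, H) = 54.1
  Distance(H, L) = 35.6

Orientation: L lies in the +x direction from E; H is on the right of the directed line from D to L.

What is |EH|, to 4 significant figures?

30.36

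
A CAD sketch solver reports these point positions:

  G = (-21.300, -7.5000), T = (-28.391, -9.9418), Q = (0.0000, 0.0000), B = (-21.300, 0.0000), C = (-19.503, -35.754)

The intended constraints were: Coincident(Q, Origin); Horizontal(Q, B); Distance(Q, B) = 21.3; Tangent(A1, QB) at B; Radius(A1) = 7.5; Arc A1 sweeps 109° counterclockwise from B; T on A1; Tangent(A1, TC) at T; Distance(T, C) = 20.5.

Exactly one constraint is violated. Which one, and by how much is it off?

Distance(T, C) = 20.5 — off by 6.80.

Q = (0.00, 0.00) ✓; Q.y = 0.00, B.y = 0.00 ✓; |QB| = 21.30 ✓; ∠(GB, BQ) = 90.00° ✓; |GB| = 7.500 ✓; bearing(G→T) − bearing(G→B) = 109.0° ✓; |GT| = 7.500 ✓; ∠(GT, TC) = 90.00° ✓; |TC| = 27.30 ✗.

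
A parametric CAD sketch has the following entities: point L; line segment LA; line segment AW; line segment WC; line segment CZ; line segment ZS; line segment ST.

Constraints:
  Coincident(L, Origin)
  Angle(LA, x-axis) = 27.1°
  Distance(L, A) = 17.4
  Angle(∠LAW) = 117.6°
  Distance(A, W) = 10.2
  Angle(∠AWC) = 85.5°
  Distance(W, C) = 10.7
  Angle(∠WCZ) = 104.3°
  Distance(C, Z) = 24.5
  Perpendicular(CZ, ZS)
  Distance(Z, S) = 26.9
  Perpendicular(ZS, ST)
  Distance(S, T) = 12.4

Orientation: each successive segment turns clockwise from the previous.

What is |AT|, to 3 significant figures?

15.5

CZ ⟂ ZS, so ZS runs at 64.5°; with |ZS| = 26.9, S = (6.43, 28.6). ZS ⟂ ST, so ST runs at -25.5°; with |ST| = 12.4, T = (17.6, 23.3). Then |AT| = |T − A| = 15.5.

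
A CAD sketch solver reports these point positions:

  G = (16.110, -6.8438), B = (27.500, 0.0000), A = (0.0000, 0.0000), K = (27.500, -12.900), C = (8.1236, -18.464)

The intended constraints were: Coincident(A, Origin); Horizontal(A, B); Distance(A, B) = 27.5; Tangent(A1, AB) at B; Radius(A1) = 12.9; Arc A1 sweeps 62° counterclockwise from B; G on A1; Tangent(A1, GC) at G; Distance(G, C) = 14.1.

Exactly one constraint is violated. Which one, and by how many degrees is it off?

Tangent(A1, GC) at G — off by 6.50°.

A = (0.00, 0.00) ✓; A.y = 0.00, B.y = 0.00 ✓; |AB| = 27.50 ✓; ∠(KB, BA) = 90.00° ✓; |KB| = 12.90 ✓; bearing(K→G) − bearing(K→B) = 62.00° ✓; |KG| = 12.90 ✓; ∠(KG, GC) = 96.50° ✗; |GC| = 14.10 ✓.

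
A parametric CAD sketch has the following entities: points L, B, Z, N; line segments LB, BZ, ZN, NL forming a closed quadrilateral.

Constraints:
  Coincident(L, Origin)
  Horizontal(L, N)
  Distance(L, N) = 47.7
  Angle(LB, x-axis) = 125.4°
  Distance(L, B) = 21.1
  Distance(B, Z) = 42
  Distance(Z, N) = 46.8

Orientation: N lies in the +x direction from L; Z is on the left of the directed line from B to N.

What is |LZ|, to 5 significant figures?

46.081

Checks: |BZ| = 42.00 ✓; |ZN| = 46.80 ✓.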